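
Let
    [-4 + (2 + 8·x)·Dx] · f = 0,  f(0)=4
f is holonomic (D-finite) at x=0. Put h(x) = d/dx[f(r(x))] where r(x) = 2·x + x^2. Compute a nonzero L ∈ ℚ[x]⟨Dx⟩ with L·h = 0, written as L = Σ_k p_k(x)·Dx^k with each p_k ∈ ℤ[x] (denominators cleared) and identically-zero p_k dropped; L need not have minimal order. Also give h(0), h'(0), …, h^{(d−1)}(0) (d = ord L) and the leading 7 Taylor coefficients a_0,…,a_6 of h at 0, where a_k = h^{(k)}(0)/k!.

L = -3 + (-1 - 9·x - 12·x^2 - 4·x^3)·Dx  (order 1).
h: a_k = 16, -48, 288, -1824, 12000, -80928, 555072, …
ICs: h(0) = 16.

f: a_k = 4, 8, -8, 16, -40, 112, -336, …
h₀=f(r): pull back L_f along r ⇒ L₀.
h₀' ⇒ L via d/dx closure of L₀.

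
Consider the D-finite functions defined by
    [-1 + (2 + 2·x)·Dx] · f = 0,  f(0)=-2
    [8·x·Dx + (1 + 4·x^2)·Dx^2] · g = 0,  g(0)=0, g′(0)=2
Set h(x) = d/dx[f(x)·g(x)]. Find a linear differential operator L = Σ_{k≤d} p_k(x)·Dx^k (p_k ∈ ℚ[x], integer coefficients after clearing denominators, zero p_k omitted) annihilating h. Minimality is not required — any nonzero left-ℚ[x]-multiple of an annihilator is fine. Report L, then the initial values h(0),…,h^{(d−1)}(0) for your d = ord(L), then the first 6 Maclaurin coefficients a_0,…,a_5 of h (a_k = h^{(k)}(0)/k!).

f: a_k = -2, -1, 1/4, -1/8, 5/64, -7/128, …
g: a_k = 0, 2, 0, -8/3, 0, 32/5, …
Product ⇒ symmetric product L₀, ord ≤ 2.
Differentiate: ansatz ord ≤ ord L₀ ⇒ L.
L = (29 + 160·x - 280·x^2 - 384·x^3 - 48·x^4) + (76 + 300·x - 288·x^2 - 1664·x^3 - 1344·x^4 - 192·x^5)·Dx + (12 - 40·x - 84·x^2 - 256·x^3 - 544·x^4 - 384·x^5 - 64·x^6)·Dx^2  (order 2).
h: a_k = -4, -4, 35/2, 29/3, -6389/96, -5929/160, …
ICs: h(0) = -4, h′(0) = -4.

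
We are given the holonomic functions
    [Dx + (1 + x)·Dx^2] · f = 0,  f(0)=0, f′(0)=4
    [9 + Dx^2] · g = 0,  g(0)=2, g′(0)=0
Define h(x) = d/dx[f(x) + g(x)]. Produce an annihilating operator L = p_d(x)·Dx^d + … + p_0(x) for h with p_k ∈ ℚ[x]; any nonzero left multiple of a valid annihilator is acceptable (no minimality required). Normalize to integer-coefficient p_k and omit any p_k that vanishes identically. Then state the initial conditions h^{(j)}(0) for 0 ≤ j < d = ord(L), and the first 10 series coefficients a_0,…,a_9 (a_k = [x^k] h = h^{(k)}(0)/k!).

f: a_k = 0, 4, -2, 4/3, -1, 4/5, -2/3, 4/7, -1/2, 4/9, …
g: a_k = 2, 0, -9, 0, 27/4, 0, -81/40, 0, 729/2240, 0, …
Sum ⇒ L₀ = lclm(L_f,L_g) in ℚ(x)⟨Dx⟩.
h₀' ⇒ L via d/dx closure of L₀.
L = (135 + 162·x + 81·x^2) + (99 + 261·x + 243·x^2 + 81·x^3)·Dx + (15 + 18·x + 9·x^2)·Dx^2 + (11 + 29·x + 27·x^2 + 9·x^3)·Dx^3  (order 3).
h: a_k = 4, -22, 4, 23, 4, -323/20, 4, -391/280, 4, -9689/2240, …
ICs: h(0) = 4, h′(0) = -22, h′′(0) = 8.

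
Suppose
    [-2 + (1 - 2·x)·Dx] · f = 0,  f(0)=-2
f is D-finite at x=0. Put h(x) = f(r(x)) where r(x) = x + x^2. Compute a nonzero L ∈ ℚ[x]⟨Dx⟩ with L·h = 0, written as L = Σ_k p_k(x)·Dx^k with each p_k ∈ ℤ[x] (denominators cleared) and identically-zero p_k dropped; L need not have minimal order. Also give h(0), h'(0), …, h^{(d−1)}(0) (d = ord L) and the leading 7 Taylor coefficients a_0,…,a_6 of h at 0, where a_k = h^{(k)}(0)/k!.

L = (2 + 4·x) + (-1 + 2·x + 2·x^2)·Dx  (order 1).
h: a_k = -2, -4, -12, -32, -88, -240, -656, …
ICs: h(0) = -2.

f: a_k = -2, -4, -8, -16, -32, -64, -128, …
Change of var in L_f (x↦r) gives L₀.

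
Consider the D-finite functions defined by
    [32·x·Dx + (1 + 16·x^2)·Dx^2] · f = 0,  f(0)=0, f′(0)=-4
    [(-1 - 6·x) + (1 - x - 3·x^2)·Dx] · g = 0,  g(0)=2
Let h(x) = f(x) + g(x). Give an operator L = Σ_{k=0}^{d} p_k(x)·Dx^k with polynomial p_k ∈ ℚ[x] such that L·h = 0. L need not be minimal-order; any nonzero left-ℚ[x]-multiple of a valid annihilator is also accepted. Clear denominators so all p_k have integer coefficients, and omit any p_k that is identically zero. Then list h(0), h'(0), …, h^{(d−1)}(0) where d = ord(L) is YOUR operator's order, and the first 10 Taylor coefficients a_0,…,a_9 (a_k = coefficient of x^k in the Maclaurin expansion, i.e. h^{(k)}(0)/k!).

f: a_k = 0, -4, 0, 64/3, 0, -1024/5, 0, 16384/7, 0, -262144/9, …
g: a_k = 2, 2, 8, 14, 38, 80, 194, 434, 1016, 2318, …
Sum ⇒ L₀ = lclm(L_f,L_g) in ℚ(x)⟨Dx⟩.
L = (128 - 512·x - 10560·x^2 - 25344·x^3 - 95904·x^4 - 41472·x^6)·Dx + (-37 - 208·x + 206·x^2 - 1476·x^3 - 24336·x^4 - 66528·x^5 - 6912·x^6 - 41472·x^7)·Dx^2 + (4 + 21·x + 198·x^2 + 90·x^3 + 1775·x^4 - 4080·x^5 - 6336·x^6 - 2304·x^7 - 6912·x^8)·Dx^3  (order 3).
h: a_k = 2, -2, 8, 106/3, 38, -624/5, 194, 19422/7, 1016, -241282/9, …
ICs: h(0) = 2, h′(0) = -2, h′′(0) = 16.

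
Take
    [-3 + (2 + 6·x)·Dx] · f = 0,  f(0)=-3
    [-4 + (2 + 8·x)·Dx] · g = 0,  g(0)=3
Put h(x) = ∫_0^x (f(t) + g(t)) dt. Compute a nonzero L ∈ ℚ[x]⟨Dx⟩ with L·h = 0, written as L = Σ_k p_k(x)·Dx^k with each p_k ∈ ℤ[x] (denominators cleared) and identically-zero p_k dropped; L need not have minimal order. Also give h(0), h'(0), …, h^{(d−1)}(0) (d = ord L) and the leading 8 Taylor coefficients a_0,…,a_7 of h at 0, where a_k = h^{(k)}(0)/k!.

f: a_k = -3, -9/2, 27/8, -81/16, 1215/128, -5103/256, 45927/1024, -216513/2048, …
g: a_k = 3, 6, -6, 12, -30, 84, -252, 792, …
L₀ := lclm(L_f,L_g); ord L₀ ≤ 1+1.
∫: right-multiply L₀ by Dx.
L = -6·Dx + (7 + 24·x)·Dx^2 + (2 + 14·x + 24·x^2)·Dx^3  (order 3).
h: a_k = 0, 0, 3/4, -7/8, 111/64, -525/128, 5467/512, -30303/1024, …
ICs: h(0) = 0, h′(0) = 0, h′′(0) = 3/2.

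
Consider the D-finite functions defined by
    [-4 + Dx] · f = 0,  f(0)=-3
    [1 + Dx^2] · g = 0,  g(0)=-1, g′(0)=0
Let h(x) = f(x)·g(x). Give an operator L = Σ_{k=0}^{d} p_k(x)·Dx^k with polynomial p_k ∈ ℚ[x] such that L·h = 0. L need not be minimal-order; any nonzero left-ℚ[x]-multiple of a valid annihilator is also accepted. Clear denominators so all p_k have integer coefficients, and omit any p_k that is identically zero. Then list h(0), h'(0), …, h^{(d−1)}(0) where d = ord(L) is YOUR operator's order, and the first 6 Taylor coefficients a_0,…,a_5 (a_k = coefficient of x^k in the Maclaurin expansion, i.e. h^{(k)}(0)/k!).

L = 17 - 8·Dx + Dx^2  (order 2).
h: a_k = 3, 12, 45/2, 26, 161/8, 101/10, …
ICs: h(0) = 3, h′(0) = 12.

f: a_k = -3, -12, -24, -32, -32, -128/5, …
g: a_k = -1, 0, 1/2, 0, -1/24, 0, …
h₀=f·g: eliminate ⇒ L₀, order ≤ 1·2.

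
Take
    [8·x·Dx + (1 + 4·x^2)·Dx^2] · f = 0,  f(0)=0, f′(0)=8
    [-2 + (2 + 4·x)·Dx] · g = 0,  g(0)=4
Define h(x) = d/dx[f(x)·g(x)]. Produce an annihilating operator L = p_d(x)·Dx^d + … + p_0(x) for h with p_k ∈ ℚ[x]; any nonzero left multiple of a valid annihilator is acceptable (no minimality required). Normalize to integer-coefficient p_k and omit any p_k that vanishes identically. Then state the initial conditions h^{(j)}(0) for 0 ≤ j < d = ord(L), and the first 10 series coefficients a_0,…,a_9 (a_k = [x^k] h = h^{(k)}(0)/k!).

f: a_k = 0, 8, 0, -32/3, 0, 128/5, 0, -512/7, 0, 2048/9, …
g: a_k = 4, 4, -2, 2, -5/2, 7/2, -21/4, 33/4, -429/32, 715/32, …
Sym-product of L_f,L_g gives L₀ (≤ ord 2).
h=h₀': d/dx-closure on L₀ ⇒ L.
L = (5 + 80·x + 8·x^2 - 192·x^3 - 48·x^4) + (14 + 84·x + 144·x^2 - 224·x^3 - 672·x^4 - 192·x^5)·Dx + (3 + 4·x - 12·x^2 - 32·x^3 - 112·x^4 - 192·x^5 - 64·x^6)·Dx^2  (order 2).
h: a_k = 32, 64, -176, -320/3, 1556/3, 3272/5, -37706/15, -178672/105, 237197/28, 1189801/126, …
ICs: h(0) = 32, h′(0) = 64.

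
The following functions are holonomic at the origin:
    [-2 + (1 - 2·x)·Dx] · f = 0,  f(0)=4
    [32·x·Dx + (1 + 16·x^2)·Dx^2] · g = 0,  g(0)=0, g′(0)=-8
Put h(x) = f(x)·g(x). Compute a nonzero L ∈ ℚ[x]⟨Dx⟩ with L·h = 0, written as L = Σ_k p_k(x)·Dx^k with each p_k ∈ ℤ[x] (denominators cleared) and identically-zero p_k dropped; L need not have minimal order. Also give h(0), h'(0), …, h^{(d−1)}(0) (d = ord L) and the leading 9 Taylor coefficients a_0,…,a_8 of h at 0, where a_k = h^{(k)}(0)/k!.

f: a_k = 4, 8, 16, 32, 64, 128, 256, 512, 1024, …
g: a_k = 0, -8, 0, 128/3, 0, -2048/5, 0, 32768/7, 0, …
h₀=f·g: eliminate ⇒ L₀, order ≤ 1·2.
L = 64·x + (4 - 32·x + 128·x^2)·Dx + (-1 + 2·x - 16·x^2 + 32·x^3)·Dx^2  (order 2).
h: a_k = 0, -32, -64, 128/3, 256/3, -22016/15, -44032/15, 1349632/105, 2699264/105, …
ICs: h(0) = 0, h′(0) = -32.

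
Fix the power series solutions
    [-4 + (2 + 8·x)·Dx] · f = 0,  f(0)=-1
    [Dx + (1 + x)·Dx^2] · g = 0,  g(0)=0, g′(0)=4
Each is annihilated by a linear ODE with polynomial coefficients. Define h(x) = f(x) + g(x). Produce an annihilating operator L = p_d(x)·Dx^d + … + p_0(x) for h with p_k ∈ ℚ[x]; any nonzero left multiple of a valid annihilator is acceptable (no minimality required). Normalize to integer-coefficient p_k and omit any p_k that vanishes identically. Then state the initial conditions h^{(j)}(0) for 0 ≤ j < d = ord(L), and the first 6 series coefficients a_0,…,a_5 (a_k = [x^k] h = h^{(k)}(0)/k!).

L = (-8 + 4·x)·Dx + (-10 - 8·x + 20·x^2)·Dx^2 + (-1 - 3·x + 6·x^2 + 8·x^3)·Dx^3  (order 3).
h: a_k = -1, 2, 0, -8/3, 9, -136/5, …
ICs: h(0) = -1, h′(0) = 2, h′′(0) = 0.

f: a_k = -1, -2, 2, -4, 10, -28, …
g: a_k = 0, 4, -2, 4/3, -1, 4/5, …
h₀=f+g: left-lcm gives L₀, ord ≤ 3.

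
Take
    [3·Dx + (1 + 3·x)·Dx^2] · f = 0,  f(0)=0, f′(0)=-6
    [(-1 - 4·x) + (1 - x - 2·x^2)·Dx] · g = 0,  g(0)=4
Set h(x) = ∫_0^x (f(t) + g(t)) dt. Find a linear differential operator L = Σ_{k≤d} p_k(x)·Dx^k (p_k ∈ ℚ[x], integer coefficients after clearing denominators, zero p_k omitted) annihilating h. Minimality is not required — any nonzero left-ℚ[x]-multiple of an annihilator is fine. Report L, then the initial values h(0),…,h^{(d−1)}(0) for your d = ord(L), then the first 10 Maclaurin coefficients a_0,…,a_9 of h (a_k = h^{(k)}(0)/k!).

L = (-66 - 270·x - 576·x^2 - 336·x^3 - 288·x^4)·Dx^2 + (-4 - 96·x - 492·x^2 - 832·x^3 - 696·x^4 - 480·x^5)·Dx^3 + (3 + 19·x + 25·x^2 - 39·x^3 - 116·x^4 - 164·x^5 - 96·x^6)·Dx^4  (order 4).
h: a_k = 0, 4, -1, 7, 1/2, 169/10, -11/5, 415/7, -997/28, 1033/4, …
ICs: h(0) = 0, h′(0) = 4, h′′(0) = -2, h′′′(0) = 42.

f: a_k = 0, -6, 9, -18, 81/2, -486/5, 243, -4374/7, 6561/4, -4374, …
g: a_k = 4, 4, 12, 20, 44, 84, 172, 340, 684, 1364, …
Sum ⇒ L₀ = lclm(L_f,L_g) in ℚ(x)⟨Dx⟩.
h=∫h₀ ⇒ L = L₀·Dx.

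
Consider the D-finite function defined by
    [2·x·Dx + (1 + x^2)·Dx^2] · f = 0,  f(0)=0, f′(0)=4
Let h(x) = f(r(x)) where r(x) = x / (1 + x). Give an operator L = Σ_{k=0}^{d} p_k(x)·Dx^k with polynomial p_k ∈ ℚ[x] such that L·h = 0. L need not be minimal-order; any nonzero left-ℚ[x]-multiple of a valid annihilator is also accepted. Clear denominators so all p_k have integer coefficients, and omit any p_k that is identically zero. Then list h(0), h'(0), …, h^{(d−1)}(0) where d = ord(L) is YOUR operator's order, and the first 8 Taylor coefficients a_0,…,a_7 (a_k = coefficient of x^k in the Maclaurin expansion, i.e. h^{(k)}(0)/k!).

L = (2 + 4·x)·Dx + (1 + 2·x + 2·x^2)·Dx^2  (order 2).
h: a_k = 0, 4, -4, 8/3, 0, -16/5, 16/3, -32/7, …
ICs: h(0) = 0, h′(0) = 4.

f: a_k = 0, 4, 0, -4/3, 0, 4/5, 0, -4/7, …
f∘r: x↦r, Dx↦Dx/r' in L_f ⇒ L₀.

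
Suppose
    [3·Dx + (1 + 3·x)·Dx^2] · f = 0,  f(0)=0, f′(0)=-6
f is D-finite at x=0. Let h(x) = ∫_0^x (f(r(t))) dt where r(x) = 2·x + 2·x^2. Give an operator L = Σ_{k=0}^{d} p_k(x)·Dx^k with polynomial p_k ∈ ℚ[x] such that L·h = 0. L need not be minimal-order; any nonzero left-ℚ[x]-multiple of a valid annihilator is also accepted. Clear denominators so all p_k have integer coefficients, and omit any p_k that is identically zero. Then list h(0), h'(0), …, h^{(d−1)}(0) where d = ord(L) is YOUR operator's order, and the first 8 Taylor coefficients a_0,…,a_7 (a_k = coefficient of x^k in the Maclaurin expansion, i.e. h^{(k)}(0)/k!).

L = (4 + 12·x + 12·x^2)·Dx^2 + (1 + 8·x + 18·x^2 + 12·x^3)·Dx^3  (order 3).
h: a_k = 0, 0, -6, 8, -18, 252/5, -792/5, 3744/7, …
ICs: h(0) = 0, h′(0) = 0, h′′(0) = -12.

f: a_k = 0, -6, 9, -18, 81/2, -486/5, 243, -4374/7, …
f∘r: x↦r, Dx↦Dx/r' in L_f ⇒ L₀.
∫: right-multiply L₀ by Dx.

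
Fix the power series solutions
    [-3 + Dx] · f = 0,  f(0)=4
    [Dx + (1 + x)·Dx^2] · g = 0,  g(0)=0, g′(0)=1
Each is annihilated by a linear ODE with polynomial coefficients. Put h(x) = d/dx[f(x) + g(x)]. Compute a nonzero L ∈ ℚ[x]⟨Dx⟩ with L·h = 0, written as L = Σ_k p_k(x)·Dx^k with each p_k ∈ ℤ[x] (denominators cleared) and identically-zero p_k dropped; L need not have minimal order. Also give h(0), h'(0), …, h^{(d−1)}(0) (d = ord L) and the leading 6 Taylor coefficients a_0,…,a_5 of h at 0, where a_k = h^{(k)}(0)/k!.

f: a_k = 4, 12, 18, 18, 27/2, 81/10, …
g: a_k = 0, 1, -1/2, 1/3, -1/4, 1/5, …
f+g: L₀ = lclm(L_f,L_g), ord ≤ 1+2.
h₀' ⇒ L via d/dx closure of L₀.
L = (-15 - 9·x) + (-7 - 18·x - 9·x^2)·Dx + (4 + 7·x + 3·x^2)·Dx^2  (order 2).
h: a_k = 13, 35, 55, 53, 83/2, 233/10, …
ICs: h(0) = 13, h′(0) = 35.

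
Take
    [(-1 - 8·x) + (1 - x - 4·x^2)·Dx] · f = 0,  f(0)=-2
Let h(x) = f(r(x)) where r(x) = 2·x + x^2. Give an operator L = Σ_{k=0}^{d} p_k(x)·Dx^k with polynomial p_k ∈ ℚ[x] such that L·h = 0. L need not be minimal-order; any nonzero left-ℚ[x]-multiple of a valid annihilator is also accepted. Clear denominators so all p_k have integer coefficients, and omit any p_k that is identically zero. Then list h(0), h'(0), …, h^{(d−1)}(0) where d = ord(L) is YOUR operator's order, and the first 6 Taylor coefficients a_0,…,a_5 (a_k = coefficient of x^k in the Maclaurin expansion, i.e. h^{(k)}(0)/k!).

L = (2 + 34·x + 48·x^2 + 16·x^3) + (-1 + 2·x + 17·x^2 + 16·x^3 + 4·x^4)·Dx  (order 1).
h: a_k = -2, -4, -42, -184, -1154, -6124, …
ICs: h(0) = -2.

f: a_k = -2, -2, -10, -18, -58, -130, …
Change of var in L_f (x↦r) gives L₀.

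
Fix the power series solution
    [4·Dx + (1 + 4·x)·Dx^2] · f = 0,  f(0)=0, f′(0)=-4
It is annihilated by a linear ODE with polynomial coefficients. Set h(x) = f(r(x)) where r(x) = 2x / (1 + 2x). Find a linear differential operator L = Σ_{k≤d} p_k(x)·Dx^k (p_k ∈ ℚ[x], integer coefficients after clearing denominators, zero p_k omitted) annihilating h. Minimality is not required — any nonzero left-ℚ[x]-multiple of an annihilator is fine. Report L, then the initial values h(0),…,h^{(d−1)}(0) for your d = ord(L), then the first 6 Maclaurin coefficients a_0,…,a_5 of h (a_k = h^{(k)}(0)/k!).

L = (12 + 40·x)·Dx + (1 + 12·x + 20·x^2)·Dx^2  (order 2).
h: a_k = 0, -8, 48, -992/3, 2496, -99968/5, …
ICs: h(0) = 0, h′(0) = -8.

f: a_k = 0, -4, 8, -64/3, 64, -1024/5, …
f∘r: x↦r, Dx↦Dx/r' in L_f ⇒ L₀.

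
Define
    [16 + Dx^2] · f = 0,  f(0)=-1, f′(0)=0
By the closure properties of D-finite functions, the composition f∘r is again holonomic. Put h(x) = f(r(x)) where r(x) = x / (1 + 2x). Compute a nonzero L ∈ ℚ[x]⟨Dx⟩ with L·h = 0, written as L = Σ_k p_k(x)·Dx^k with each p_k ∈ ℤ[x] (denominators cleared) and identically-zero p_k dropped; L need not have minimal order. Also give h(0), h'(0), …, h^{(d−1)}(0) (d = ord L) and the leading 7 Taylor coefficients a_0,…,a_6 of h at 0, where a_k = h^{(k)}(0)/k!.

L = 16 + (4 + 24·x + 48·x^2 + 32·x^3)·Dx + (1 + 8·x + 24·x^2 + 32·x^3 + 16·x^4)·Dx^2  (order 2).
h: a_k = -1, 0, 8, -32, 256/3, -512/3, 9856/45, …
ICs: h(0) = -1, h′(0) = 0.

f: a_k = -1, 0, 8, 0, -32/3, 0, 256/45, …
L₀ from L_f via x↦r, Dx↦r'^{-1}Dx.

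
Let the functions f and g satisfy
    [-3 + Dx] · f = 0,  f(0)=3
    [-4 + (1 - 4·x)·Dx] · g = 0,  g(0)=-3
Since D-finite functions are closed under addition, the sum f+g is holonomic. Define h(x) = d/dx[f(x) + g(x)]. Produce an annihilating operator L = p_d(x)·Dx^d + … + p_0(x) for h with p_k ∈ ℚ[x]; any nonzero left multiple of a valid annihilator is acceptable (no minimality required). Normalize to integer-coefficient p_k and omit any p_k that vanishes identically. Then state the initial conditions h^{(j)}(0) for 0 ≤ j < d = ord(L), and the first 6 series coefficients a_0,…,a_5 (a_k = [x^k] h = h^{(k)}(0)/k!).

f: a_k = 3, 9, 27/2, 27/2, 81/8, 243/40, …
g: a_k = -3, -12, -48, -192, -768, -3072, …
Weyl lclm of L_f,L_g ⇒ L₀ (ord ≤ 2).
Differentiate: ansatz ord ≤ ord L₀ ⇒ L.
L = (216 + 288·x) + (-87 - 72·x + 144·x^2)·Dx + (5 - 8·x - 48·x^2)·Dx^2  (order 2).
h: a_k = -3, -69, -1071/2, -6063/2, -122637/8, -2948391/40, …
ICs: h(0) = -3, h′(0) = -69.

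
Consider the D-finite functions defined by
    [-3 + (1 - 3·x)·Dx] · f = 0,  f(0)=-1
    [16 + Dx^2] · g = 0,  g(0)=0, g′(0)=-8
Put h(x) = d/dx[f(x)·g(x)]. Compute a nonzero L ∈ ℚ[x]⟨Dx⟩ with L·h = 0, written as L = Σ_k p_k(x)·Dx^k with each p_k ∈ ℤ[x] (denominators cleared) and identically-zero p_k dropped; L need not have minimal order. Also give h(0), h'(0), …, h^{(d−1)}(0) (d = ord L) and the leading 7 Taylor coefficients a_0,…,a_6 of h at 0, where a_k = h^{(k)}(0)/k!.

f: a_k = -1, -3, -9, -27, -81, -243, -729, …
g: a_k = 0, -8, 0, 64/3, 0, -256/15, 0, …
L₀ := L_f ⊗_s L_g (sym. prod.), ord ≤ 2.
Differentiate: ansatz ord ≤ ord L₀ ⇒ L.
L = (-2 - 96·x + 144·x^2) + (-6 + 18·x)·Dx + (1 - 6·x + 9·x^2)·Dx^2  (order 2).
h: a_k = 8, 48, 152, 608, 7096/3, 42576/5, 1339096/45, …
ICs: h(0) = 8, h′(0) = 48.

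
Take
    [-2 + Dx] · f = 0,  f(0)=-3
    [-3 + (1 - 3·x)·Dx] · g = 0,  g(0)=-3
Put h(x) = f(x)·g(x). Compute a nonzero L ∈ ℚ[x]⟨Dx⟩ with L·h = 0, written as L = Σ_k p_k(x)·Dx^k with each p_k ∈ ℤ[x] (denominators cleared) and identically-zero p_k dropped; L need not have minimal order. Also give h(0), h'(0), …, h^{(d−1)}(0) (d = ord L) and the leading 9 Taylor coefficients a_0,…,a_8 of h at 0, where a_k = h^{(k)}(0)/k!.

L = (5 - 6·x) + (-1 + 3·x)·Dx  (order 1).
h: a_k = 9, 45, 153, 471, 1419, 21297/5, 12779, 1341803/35, 4025411/35, …
ICs: h(0) = 9.

f: a_k = -3, -6, -6, -4, -2, -4/5, -4/15, -8/105, -2/105, …
g: a_k = -3, -9, -27, -81, -243, -729, -2187, -6561, -19683, …
f·g: L₀ = L_f ⊗_s L_g, ord ≤ 1·1.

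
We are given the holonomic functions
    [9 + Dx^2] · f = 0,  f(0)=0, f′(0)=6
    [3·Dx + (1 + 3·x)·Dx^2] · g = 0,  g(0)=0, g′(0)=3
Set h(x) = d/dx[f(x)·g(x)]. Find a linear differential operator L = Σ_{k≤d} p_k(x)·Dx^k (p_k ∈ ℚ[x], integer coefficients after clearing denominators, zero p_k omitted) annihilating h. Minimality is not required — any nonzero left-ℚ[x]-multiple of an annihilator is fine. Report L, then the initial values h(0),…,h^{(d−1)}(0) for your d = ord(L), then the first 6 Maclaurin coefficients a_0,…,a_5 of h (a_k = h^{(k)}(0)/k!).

L = (-675 - 3564·x - 10206·x^2 + 8748·x^3 + 94041·x^4 + 157464·x^5 + 78732·x^6) + (-216 - 864·x + 1620·x^2 + 14580·x^3 + 29160·x^4 + 17496·x^5)·Dx + (-84 - 396·x - 378·x^2 + 5832·x^3 + 23814·x^4 + 34992·x^5 + 17496·x^6)·Dx^2 + (-24 - 96·x + 180·x^2 + 1620·x^3 + 3240·x^4 + 1944·x^5)·Dx^3 + (-1 + 84·x^2 + 540·x^3 + 1485·x^4 + 1944·x^5 + 972·x^6)·Dx^4  (order 4).
h: a_k = 0, 36, -81, 108, -405, 2673/2, …
ICs: h(0) = 0, h′(0) = 36, h′′(0) = -162, h′′′(0) = 648.

f: a_k = 0, 6, 0, -9, 0, 81/20, …
g: a_k = 0, 3, -9/2, 9, -81/4, 243/5, …
Sym-product of L_f,L_g gives L₀ (≤ ord 4).
Derive L from L₀ (diff closure).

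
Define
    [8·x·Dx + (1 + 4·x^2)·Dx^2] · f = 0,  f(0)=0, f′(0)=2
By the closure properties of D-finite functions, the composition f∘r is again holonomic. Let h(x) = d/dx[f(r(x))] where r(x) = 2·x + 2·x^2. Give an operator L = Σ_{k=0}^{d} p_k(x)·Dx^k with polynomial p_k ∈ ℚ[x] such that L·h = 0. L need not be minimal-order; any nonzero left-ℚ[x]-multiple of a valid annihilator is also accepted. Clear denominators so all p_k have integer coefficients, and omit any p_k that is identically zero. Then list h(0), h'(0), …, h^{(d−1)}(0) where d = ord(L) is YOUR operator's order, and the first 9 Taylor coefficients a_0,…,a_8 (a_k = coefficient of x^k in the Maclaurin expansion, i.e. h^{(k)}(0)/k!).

L = (-2 + 32·x + 128·x^2 + 192·x^3 + 96·x^4) + (1 + 2·x + 16·x^2 + 64·x^3 + 80·x^4 + 32·x^5)·Dx  (order 1).
h: a_k = 4, 8, -64, -256, 704, 6016, -2048, -114688, -171008, …
ICs: h(0) = 4.

f: a_k = 0, 2, 0, -8/3, 0, 32/5, 0, -128/7, 0, …
h₀=f(r): pull back L_f along r ⇒ L₀.
Differentiate: ansatz ord ≤ ord L₀ ⇒ L.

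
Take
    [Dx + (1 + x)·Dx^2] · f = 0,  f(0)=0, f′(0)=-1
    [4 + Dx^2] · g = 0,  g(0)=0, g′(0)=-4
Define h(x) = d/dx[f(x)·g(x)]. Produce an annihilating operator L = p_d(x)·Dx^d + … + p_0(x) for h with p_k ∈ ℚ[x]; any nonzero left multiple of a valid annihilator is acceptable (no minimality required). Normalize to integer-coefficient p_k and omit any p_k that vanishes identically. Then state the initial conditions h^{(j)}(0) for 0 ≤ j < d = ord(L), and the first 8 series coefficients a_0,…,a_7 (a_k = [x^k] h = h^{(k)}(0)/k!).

f: a_k = 0, -1, 1/2, -1/3, 1/4, -1/5, 1/6, -1/7, …
g: a_k = 0, -4, 0, 8/3, 0, -8/15, 0, 16/315, …
Product ⇒ symmetric product L₀, ord ≤ 4.
h=h₀': d/dx-closure on L₀ ⇒ L.
L = (-56 + 896·x + 4416·x^2 + 8064·x^3 + 7136·x^4 + 3072·x^5 + 512·x^6) + (72 + 776·x + 2080·x^2 + 2400·x^3 + 1280·x^4 + 256·x^5)·Dx + (70 + 824·x + 2780·x^2 + 4416·x^3 + 3664·x^4 + 1536·x^5 + 256·x^6)·Dx^2 + (18 + 194·x + 520·x^2 + 600·x^3 + 320·x^4 + 64·x^5)·Dx^3 + (21 + 150·x + 419·x^2 + 600·x^3 + 470·x^4 + 192·x^5 + 32·x^6)·Dx^4  (order 4).
h: a_k = 0, 8, -6, -16/3, 5/3, 8/3, -28/15, 416/315, …
ICs: h(0) = 0, h′(0) = 8, h′′(0) = -12, h′′′(0) = -32.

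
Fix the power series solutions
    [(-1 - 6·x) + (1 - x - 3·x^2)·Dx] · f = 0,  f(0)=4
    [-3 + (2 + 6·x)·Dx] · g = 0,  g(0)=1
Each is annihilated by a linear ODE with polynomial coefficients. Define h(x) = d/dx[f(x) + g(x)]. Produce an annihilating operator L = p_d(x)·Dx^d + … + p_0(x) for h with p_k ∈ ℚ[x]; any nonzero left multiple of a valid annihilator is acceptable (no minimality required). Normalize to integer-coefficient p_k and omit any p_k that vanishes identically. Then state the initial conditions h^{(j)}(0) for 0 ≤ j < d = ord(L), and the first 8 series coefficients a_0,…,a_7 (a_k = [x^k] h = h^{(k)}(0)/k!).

f: a_k = 4, 4, 16, 28, 76, 160, 388, 868, …
g: a_k = 1, 3/2, -9/8, 27/16, -405/128, 1701/256, -15309/1024, 72171/2048, …
L₀ := lclm(L_f,L_g); ord L₀ ≤ 1+1.
Differentiate: ansatz ord ≤ ord L₀ ⇒ L.
L = (-468 - 2754·x - 7452·x^2 - 6804·x^3 - 7290·x^4) + (-141 - 2052·x - 10179·x^2 - 21384·x^3 - 26001·x^4 - 21870·x^5)·Dx + (38 + 274·x + 546·x^2 - 234·x^3 - 2970·x^4 - 6642·x^5 - 4860·x^6)·Dx^2  (order 2).
h: a_k = 11/2, 119/4, 1425/16, 9323/32, 213305/256, 1146009/512, 12948845/2048, 63769907/4096, …
ICs: h(0) = 11/2, h′(0) = 119/4.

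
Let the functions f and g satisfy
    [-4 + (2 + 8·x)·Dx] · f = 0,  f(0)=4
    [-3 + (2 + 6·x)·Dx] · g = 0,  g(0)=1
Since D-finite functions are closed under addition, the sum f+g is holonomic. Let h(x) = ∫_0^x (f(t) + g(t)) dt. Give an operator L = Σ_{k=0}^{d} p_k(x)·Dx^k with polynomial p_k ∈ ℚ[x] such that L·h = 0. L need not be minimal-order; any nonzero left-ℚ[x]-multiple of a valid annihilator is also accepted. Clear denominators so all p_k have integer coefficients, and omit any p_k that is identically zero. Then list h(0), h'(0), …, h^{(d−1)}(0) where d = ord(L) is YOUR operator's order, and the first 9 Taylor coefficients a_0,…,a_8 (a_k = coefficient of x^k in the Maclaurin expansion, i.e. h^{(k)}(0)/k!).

f: a_k = 4, 8, -8, 16, -40, 112, -336, 1056, -3432, …
g: a_k = 1, 3/2, -9/8, 27/16, -405/128, 1701/256, -15309/1024, 72171/2048, -2814669/32768, …
L₀ := lclm(L_f,L_g); ord L₀ ≤ 1+1.
Integrate: L := L₀·Dx.
L = -6·Dx + (7 + 24·x)·Dx^2 + (2 + 14·x + 24·x^2)·Dx^3  (order 3).
h: a_k = 0, 5, 19/4, -73/24, 283/64, -1105/128, 30373/1536, -51339/1024, 2234859/16384, …
ICs: h(0) = 0, h′(0) = 5, h′′(0) = 19/2.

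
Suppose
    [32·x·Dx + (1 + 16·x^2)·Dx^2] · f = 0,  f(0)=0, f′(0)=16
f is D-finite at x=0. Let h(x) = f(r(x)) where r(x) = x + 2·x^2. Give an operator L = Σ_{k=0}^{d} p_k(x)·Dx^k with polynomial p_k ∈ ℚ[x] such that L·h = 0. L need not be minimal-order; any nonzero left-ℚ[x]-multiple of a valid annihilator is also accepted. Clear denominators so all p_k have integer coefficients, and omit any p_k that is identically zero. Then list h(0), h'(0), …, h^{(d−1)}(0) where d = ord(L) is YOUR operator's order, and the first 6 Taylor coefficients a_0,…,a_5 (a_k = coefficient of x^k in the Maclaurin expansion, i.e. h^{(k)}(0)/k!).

f: a_k = 0, 16, 0, -256/3, 0, 4096/5, …
f∘r: x↦r, Dx↦Dx/r' in L_f ⇒ L₀.
L = (-4 + 32·x + 256·x^2 + 768·x^3 + 768·x^4)·Dx + (1 + 4·x + 16·x^2 + 128·x^3 + 320·x^4 + 256·x^5)·Dx^2  (order 2).
h: a_k = 0, 16, 32, -256/3, -512, -1024/5, …
ICs: h(0) = 0, h′(0) = 16.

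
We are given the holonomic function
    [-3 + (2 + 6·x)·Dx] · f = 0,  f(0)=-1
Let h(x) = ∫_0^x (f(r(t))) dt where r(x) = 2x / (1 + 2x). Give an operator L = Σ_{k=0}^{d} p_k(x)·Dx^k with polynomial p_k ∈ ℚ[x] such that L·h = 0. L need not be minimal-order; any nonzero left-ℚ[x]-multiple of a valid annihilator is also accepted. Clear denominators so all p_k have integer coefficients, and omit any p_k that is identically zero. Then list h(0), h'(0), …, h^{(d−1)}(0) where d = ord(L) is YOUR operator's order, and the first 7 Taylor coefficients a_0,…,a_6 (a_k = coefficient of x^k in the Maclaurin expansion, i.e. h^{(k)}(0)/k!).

L = -3·Dx + (1 + 10·x + 16·x^2)·Dx^2  (order 2).
h: a_k = 0, -1, -3/2, 7/2, -87/8, 1677/40, -3023/16, …
ICs: h(0) = 0, h′(0) = -1.

f: a_k = -1, -3/2, 9/8, -27/16, 405/128, -1701/256, 15309/1024, …
f∘r: x↦r, Dx↦Dx/r' in L_f ⇒ L₀.
Integrate: L := L₀·Dx.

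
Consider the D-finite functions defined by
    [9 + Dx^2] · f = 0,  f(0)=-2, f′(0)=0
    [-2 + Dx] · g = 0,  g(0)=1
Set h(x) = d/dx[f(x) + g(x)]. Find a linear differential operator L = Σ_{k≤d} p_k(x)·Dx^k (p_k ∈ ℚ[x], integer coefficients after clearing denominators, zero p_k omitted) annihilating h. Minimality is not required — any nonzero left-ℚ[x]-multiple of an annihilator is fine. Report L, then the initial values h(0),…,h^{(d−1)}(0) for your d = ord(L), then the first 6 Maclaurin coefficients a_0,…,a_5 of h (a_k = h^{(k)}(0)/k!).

L = 18 - 9·Dx + 2·Dx^2 - Dx^3  (order 3).
h: a_k = 2, 22, 4, -73/3, 4/3, 761/60, …
ICs: h(0) = 2, h′(0) = 22, h′′(0) = 8.

f: a_k = -2, 0, 9, 0, -27/4, 0, …
g: a_k = 1, 2, 2, 4/3, 2/3, 4/15, …
f+g: L₀ = lclm(L_f,L_g), ord ≤ 2+1.
Derive L from L₀ (diff closure).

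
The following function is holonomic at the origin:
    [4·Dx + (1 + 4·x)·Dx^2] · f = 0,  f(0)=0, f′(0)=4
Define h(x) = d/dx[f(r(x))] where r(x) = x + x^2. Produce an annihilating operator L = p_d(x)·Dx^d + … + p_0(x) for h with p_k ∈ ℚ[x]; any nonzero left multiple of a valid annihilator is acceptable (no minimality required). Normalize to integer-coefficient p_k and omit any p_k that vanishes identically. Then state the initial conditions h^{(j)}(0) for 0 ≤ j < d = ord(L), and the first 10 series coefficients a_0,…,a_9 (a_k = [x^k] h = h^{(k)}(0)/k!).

f: a_k = 0, 4, -8, 64/3, -64, 1024/5, -2048/3, 16384/7, -8192, 262144/9, …
f∘r: x↦r, Dx↦Dx/r' in L_f ⇒ L₀.
Derive L from L₀ (diff closure).
L = 2 + (1 + 2·x)·Dx  (order 1).
h: a_k = 4, -8, 16, -32, 64, -128, 256, -512, 1024, -2048, …
ICs: h(0) = 4.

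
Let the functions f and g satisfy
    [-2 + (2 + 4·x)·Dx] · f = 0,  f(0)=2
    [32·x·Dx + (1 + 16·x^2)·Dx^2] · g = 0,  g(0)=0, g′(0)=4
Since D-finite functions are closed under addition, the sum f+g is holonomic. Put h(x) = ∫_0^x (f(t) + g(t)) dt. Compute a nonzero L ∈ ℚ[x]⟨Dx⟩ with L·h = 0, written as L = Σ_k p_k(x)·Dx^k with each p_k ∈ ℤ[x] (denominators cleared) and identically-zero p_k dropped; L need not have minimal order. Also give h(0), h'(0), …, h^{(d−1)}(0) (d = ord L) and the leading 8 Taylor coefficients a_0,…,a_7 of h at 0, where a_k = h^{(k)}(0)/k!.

L = (-32 - 160·x + 1536·x^2 + 1536·x^3)·Dx^2 + (-35 - 128·x + 1312·x^2 + 6144·x^3 + 5376·x^4)·Dx^3 + (-1 + 30·x + 96·x^2 + 576·x^3 + 1792·x^4 + 1536·x^5)·Dx^4  (order 4).
h: a_k = 0, 2, 3, -1/3, -61/12, -1/4, 1377/40, -3/8, …
ICs: h(0) = 0, h′(0) = 2, h′′(0) = 6, h′′′(0) = -2.

f: a_k = 2, 2, -1, 1, -5/4, 7/4, -21/8, 33/8, …
g: a_k = 0, 4, 0, -64/3, 0, 1024/5, 0, -16384/7, …
L₀ := lclm(L_f,L_g); ord L₀ ≤ 1+2.
h=∫h₀ ⇒ L = L₀·Dx.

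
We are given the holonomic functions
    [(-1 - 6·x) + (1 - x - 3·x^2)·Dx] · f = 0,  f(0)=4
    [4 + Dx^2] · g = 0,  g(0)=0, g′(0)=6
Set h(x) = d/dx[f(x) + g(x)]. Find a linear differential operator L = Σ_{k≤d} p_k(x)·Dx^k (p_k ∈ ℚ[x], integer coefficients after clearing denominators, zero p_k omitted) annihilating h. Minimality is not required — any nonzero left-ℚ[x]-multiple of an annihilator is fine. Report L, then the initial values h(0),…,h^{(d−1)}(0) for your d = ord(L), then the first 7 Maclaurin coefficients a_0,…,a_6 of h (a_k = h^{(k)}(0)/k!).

L = (976 + 5056·x + 17104·x^2 + 11760·x^3 + 18720·x^4 + 3888·x^5 + 3888·x^6) + (-92 - 516·x + 372·x^2 + 1232·x^3 + 2280·x^4 + 3240·x^5 + 1512·x^6 + 1296·x^7)·Dx + (244 + 1264·x + 4276·x^2 + 2940·x^3 + 4680·x^4 + 972·x^5 + 972·x^6)·Dx^2 + (-23 - 129·x + 93·x^2 + 308·x^3 + 570·x^4 + 810·x^5 + 378·x^6 + 324·x^7)·Dx^3  (order 3).
h: a_k = 10, 32, 72, 304, 804, 2328, 91132/15, …
ICs: h(0) = 10, h′(0) = 32, h′′(0) = 144.

f: a_k = 4, 4, 16, 28, 76, 160, 388, …
g: a_k = 0, 6, 0, -4, 0, 4/5, 0, …
Sum ⇒ L₀ = lclm(L_f,L_g) in ℚ(x)⟨Dx⟩.
h=h₀': d/dx-closure on L₀ ⇒ L.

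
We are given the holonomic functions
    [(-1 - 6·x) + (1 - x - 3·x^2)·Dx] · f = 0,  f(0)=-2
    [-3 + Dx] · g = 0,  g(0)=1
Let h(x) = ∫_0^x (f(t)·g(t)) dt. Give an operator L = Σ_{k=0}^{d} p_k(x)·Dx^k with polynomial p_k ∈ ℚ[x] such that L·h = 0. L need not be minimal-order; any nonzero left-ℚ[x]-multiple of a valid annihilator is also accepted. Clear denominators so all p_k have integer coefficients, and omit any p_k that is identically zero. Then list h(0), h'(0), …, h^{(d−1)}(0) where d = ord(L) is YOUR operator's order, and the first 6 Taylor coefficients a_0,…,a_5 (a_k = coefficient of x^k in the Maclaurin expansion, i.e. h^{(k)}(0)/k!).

f: a_k = -2, -2, -8, -14, -38, -80, …
g: a_k = 1, 3, 9/2, 9/2, 27/8, 81/40, …
f·g: L₀ = L_f ⊗_s L_g, ord ≤ 1·1.
h=∫₀ˣh₀: take L = L₀·Dx.
L = (4 + 3·x - 9·x^2)·Dx + (-1 + x + 3·x^2)·Dx^2  (order 2).
h: a_k = 0, -2, -4, -23/3, -14, -527/20, …
ICs: h(0) = 0, h′(0) = -2.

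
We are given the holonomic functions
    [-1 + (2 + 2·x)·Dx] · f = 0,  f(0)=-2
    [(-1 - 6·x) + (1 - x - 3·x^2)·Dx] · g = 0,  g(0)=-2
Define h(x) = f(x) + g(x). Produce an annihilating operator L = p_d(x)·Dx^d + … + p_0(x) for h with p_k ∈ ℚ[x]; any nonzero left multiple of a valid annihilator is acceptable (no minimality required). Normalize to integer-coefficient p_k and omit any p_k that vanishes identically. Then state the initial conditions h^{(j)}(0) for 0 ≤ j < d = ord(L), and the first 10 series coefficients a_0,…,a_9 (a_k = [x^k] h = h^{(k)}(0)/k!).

f: a_k = -2, -1, 1/4, -1/8, 5/64, -7/128, 21/512, -33/1024, 429/16384, -715/32768, …
g: a_k = -2, -2, -8, -14, -38, -80, -194, -434, -1016, -2318, …
f+g: L₀ = lclm(L_f,L_g), ord ≤ 1+1.
L = (17 + 57·x + 135·x^2 + 90·x^3) + (-33 - 134·x - 387·x^2 - 510·x^3 - 225·x^4)·Dx + (2 + 30·x + 22·x^2 - 126·x^3 - 210·x^4 - 90·x^5)·Dx^2  (order 2).
h: a_k = -4, -3, -31/4, -113/8, -2427/64, -10247/128, -99307/512, -444449/1024, -16645715/16384, -75956939/32768, …
ICs: h(0) = -4, h′(0) = -3.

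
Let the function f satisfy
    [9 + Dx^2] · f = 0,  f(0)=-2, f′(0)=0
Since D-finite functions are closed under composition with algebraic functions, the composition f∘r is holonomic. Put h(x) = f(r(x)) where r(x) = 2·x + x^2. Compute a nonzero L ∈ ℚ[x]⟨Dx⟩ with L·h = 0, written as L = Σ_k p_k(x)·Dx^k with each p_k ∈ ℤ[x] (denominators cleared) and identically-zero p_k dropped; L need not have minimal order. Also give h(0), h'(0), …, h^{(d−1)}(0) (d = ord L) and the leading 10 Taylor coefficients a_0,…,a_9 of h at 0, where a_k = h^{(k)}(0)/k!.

f: a_k = -2, 0, 9, 0, -27/4, 0, 81/40, 0, -729/2240, 0, …
L₀ from L_f via x↦r, Dx↦r'^{-1}Dx.
L = (36 + 108·x + 108·x^2 + 36·x^3) - Dx + (1 + x)·Dx^2  (order 2).
h: a_k = -2, 0, 36, 36, -99, -216, -162/5, 1674/5, 55431/140, -324/35, …
ICs: h(0) = -2, h′(0) = 0.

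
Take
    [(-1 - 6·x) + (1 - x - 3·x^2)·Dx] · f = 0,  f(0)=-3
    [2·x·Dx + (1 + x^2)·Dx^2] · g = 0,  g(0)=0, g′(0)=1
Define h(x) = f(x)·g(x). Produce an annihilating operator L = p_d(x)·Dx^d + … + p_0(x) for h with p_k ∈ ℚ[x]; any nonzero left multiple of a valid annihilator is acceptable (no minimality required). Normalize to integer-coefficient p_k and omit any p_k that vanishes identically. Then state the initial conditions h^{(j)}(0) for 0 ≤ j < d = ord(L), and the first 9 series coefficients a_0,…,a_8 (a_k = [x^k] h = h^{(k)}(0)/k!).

f: a_k = -3, -3, -12, -21, -57, -120, -291, -651, -1524, …
g: a_k = 0, 1, 0, -1/3, 0, 1/5, 0, -1/7, 0, …
Product ⇒ symmetric product L₀, ord ≤ 2.
L = (6 + 2·x + 18·x^2) + (2 + 10·x + 4·x^2 + 18·x^3)·Dx + (-1 + x + 2·x^2 + x^3 + 3·x^4)·Dx^2  (order 2).
h: a_k = 0, -3, -3, -11, -20, -268/5, -568/5, -9589/35, -21517/35, …
ICs: h(0) = 0, h′(0) = -3.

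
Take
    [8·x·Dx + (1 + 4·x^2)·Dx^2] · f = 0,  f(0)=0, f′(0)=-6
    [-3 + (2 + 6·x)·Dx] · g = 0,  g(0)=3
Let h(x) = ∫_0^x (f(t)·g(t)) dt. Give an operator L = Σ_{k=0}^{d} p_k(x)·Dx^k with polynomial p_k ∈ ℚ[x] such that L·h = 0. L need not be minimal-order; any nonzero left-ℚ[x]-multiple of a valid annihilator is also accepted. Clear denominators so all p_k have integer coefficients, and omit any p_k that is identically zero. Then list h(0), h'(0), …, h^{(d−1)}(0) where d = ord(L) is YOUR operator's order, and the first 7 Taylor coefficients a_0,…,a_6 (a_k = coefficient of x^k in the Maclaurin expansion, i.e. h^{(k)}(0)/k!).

L = (27 - 48·x - 36·x^2)·Dx + (-12 - 4·x + 144·x^2 + 144·x^3)·Dx^2 + (4 + 24·x + 52·x^2 + 96·x^3 + 144·x^4)·Dx^3  (order 3).
h: a_k = 0, 0, -9, -9, 177/16, 9/8, -2949/640, …
ICs: h(0) = 0, h′(0) = 0, h′′(0) = -18.

f: a_k = 0, -6, 0, 8, 0, -96/5, 0, …
g: a_k = 3, 9/2, -27/8, 81/16, -1215/128, 5103/256, -45927/1024, …
h₀=f·g: eliminate ⇒ L₀, order ≤ 2·1.
Integrate: L := L₀·Dx.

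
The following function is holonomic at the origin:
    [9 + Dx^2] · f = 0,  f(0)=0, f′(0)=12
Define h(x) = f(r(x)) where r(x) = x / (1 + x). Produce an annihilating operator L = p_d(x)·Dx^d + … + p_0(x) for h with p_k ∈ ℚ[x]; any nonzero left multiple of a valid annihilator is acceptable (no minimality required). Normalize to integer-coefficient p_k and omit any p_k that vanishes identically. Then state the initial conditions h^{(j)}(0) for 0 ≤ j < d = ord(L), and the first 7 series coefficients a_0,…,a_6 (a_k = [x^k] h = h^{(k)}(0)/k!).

L = 9 + (2 + 6·x + 6·x^2 + 2·x^3)·Dx + (1 + 4·x + 6·x^2 + 4·x^3 + x^4)·Dx^2  (order 2).
h: a_k = 0, 12, -12, -6, 42, -879/10, 255/2, …
ICs: h(0) = 0, h′(0) = 12.

f: a_k = 0, 12, 0, -18, 0, 81/10, 0, …
Change of var in L_f (x↦r) gives L₀.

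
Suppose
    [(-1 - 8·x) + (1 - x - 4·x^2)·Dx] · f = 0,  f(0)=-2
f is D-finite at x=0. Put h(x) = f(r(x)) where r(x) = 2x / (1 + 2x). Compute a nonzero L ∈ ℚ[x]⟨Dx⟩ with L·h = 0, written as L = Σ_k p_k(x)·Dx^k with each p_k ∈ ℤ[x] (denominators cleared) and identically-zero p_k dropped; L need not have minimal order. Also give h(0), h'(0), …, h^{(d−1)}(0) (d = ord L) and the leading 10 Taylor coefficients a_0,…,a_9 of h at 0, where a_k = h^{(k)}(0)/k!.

L = (2 + 36·x) + (-1 - 4·x + 12·x^2 + 32·x^3)·Dx  (order 1).
h: a_k = -2, -4, -32, 0, -512, 1024, -10240, 36864, -237568, 1064960, …
ICs: h(0) = -2.

f: a_k = -2, -2, -10, -18, -58, -130, -362, -882, -2330, -5858, …
L₀ from L_f via x↦r, Dx↦r'^{-1}Dx.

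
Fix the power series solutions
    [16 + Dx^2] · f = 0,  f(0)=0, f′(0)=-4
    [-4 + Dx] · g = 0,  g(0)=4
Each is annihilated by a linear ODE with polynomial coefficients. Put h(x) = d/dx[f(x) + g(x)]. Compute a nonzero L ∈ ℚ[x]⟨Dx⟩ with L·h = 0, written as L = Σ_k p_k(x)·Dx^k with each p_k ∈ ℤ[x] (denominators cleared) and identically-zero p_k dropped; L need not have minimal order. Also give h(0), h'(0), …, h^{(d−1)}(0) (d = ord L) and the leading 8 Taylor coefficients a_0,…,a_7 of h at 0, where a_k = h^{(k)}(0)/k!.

f: a_k = 0, -4, 0, 32/3, 0, -128/15, 0, 1024/315, …
g: a_k = 4, 16, 32, 128/3, 128/3, 512/15, 1024/45, 4096/315, …
h₀=f+g: left-lcm gives L₀, ord ≤ 3.
h=h₀': d/dx-closure on L₀ ⇒ L.
L = 64 - 16·Dx + 4·Dx^2 - Dx^3  (order 3).
h: a_k = 12, 64, 160, 512/3, 128, 2048/15, 1024/9, 16384/315, …
ICs: h(0) = 12, h′(0) = 64, h′′(0) = 320.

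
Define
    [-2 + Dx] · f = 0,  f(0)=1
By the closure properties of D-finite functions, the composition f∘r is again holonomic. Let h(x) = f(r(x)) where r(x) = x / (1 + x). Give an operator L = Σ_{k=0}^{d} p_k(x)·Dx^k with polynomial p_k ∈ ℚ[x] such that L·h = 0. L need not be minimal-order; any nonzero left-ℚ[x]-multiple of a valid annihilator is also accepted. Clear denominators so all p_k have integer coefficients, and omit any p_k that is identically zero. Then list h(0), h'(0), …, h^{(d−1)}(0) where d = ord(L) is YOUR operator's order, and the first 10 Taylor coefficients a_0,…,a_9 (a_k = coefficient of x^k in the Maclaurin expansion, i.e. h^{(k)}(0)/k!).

L = -2 + (1 + 2·x + x^2)·Dx  (order 1).
h: a_k = 1, 2, 0, -2/3, 2/3, -2/5, 4/45, 10/63, -32/105, 142/405, …
ICs: h(0) = 1.

f: a_k = 1, 2, 2, 4/3, 2/3, 4/15, 4/45, 8/315, 2/315, 4/2835, …
Substitute x→r, Dx→(1/r')Dx; clear ⇒ L₀.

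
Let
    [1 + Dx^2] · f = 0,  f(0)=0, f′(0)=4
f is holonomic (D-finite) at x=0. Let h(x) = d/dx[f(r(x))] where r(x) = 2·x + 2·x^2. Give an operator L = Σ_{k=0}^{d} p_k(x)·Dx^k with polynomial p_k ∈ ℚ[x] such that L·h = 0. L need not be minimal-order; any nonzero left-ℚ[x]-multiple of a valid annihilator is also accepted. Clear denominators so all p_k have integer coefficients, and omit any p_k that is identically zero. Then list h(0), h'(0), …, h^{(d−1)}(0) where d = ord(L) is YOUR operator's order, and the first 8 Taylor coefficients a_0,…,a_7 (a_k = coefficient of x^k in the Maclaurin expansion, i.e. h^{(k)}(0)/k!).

f: a_k = 0, 4, 0, -2/3, 0, 1/30, 0, -1/1260, …
Change of var in L_f (x↦r) gives L₀.
h₀' ⇒ L via d/dx closure of L₀.
L = (16 + 32·x + 96·x^2 + 128·x^3 + 64·x^4) + (-6 - 12·x)·Dx + (1 + 4·x + 4·x^2)·Dx^2  (order 2).
h: a_k = 8, 16, -16, -64, -224/3, 0, 3328/45, 3584/45, …
ICs: h(0) = 8, h′(0) = 16.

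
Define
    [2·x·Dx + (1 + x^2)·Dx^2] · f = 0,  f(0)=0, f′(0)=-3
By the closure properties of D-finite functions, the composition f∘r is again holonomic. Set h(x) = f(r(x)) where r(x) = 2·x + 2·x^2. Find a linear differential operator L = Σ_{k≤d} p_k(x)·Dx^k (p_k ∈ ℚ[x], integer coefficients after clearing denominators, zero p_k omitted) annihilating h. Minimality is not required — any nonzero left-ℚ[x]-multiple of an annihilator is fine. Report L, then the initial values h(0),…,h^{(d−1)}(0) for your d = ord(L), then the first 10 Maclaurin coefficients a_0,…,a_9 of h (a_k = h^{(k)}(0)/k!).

L = (-2 + 8·x + 32·x^2 + 48·x^3 + 24·x^4)·Dx + (1 + 2·x + 4·x^2 + 16·x^3 + 20·x^4 + 8·x^5)·Dx^2  (order 2).
h: a_k = 0, -6, -6, 8, 24, 24/5, -88, -960/7, 192, 2656/3, …
ICs: h(0) = 0, h′(0) = -6.

f: a_k = 0, -3, 0, 1, 0, -3/5, 0, 3/7, 0, -1/3, …
Substitute x→r, Dx→(1/r')Dx; clear ⇒ L₀.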